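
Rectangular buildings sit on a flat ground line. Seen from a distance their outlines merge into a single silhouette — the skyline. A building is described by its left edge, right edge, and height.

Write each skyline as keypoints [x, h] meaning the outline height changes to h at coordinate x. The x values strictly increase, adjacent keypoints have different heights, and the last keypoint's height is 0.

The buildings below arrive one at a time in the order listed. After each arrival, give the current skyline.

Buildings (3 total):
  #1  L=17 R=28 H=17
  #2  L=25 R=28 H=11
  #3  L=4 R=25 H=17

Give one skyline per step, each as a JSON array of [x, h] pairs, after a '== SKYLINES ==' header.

== SKYLINES ==
[[17,17],[28,0]]
[[17,17],[28,0]]
[[4,17],[28,0]]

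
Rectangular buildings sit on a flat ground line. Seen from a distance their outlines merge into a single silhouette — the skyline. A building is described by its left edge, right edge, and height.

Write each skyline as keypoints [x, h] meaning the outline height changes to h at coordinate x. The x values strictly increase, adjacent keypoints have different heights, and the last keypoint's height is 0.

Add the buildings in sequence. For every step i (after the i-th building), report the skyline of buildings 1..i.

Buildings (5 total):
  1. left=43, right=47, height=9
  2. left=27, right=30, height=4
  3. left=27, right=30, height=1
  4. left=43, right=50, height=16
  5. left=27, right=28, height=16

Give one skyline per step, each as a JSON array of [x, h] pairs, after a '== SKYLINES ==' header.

== SKYLINES ==
[[43,9],[47,0]]
[[27,4],[30,0],[43,9],[47,0]]
[[27,4],[30,0],[43,9],[47,0]]
[[27,4],[30,0],[43,16],[50,0]]
[[27,16],[28,4],[30,0],[43,16],[50,0]]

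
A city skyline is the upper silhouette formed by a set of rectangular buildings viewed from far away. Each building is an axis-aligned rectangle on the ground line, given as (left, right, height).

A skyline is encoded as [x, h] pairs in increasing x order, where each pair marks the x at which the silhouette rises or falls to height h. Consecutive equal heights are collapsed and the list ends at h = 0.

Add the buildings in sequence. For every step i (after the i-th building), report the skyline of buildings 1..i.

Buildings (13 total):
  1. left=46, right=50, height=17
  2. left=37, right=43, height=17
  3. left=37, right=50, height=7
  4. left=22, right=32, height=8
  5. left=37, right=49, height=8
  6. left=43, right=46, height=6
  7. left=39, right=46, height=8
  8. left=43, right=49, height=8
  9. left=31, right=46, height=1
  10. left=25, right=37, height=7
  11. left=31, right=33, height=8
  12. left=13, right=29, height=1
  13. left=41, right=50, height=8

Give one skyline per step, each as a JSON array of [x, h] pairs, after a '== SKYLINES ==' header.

== SKYLINES ==
[[46,17],[50,0]]
[[37,17],[43,0],[46,17],[50,0]]
[[37,17],[43,7],[46,17],[50,0]]
[[22,8],[32,0],[37,17],[43,7],[46,17],[50,0]]
[[22,8],[32,0],[37,17],[43,8],[46,17],[50,0]]
[[22,8],[32,0],[37,17],[43,8],[46,17],[50,0]]
[[22,8],[32,0],[37,17],[43,8],[46,17],[50,0]]
[[22,8],[32,0],[37,17],[43,8],[46,17],[50,0]]
[[22,8],[32,1],[37,17],[43,8],[46,17],[50,0]]
[[22,8],[32,7],[37,17],[43,8],[46,17],[50,0]]
[[22,8],[33,7],[37,17],[43,8],[46,17],[50,0]]
[[13,1],[22,8],[33,7],[37,17],[43,8],[46,17],[50,0]]
[[13,1],[22,8],[33,7],[37,17],[43,8],[46,17],[50,0]]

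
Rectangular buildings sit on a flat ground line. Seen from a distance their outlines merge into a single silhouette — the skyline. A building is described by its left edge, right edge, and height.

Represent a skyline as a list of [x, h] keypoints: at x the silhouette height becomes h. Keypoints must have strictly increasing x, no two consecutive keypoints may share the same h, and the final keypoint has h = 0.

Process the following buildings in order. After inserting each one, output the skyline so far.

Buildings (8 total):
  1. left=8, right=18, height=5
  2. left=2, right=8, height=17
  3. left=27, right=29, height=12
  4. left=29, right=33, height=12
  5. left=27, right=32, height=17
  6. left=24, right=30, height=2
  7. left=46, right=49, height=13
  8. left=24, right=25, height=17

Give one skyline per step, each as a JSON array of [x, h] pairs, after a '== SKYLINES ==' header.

== SKYLINES ==
[[8,5],[18,0]]
[[2,17],[8,5],[18,0]]
[[2,17],[8,5],[18,0],[27,12],[29,0]]
[[2,17],[8,5],[18,0],[27,12],[33,0]]
[[2,17],[8,5],[18,0],[27,17],[32,12],[33,0]]
[[2,17],[8,5],[18,0],[24,2],[27,17],[32,12],[33,0]]
[[2,17],[8,5],[18,0],[24,2],[27,17],[32,12],[33,0],[46,13],[49,0]]
[[2,17],[8,5],[18,0],[24,17],[25,2],[27,17],[32,12],[33,0],[46,13],[49,0]]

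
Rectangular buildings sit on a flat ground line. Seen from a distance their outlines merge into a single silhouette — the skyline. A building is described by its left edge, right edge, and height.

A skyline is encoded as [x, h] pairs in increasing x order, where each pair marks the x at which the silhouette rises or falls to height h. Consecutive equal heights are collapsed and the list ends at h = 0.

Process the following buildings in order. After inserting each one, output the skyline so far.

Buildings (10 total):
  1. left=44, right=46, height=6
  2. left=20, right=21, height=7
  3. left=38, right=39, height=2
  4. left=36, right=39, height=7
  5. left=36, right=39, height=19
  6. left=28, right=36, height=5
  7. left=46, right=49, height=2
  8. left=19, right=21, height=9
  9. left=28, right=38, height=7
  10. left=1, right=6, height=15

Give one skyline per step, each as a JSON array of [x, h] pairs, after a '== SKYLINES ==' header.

== SKYLINES ==
[[44,6],[46,0]]
[[20,7],[21,0],[44,6],[46,0]]
[[20,7],[21,0],[38,2],[39,0],[44,6],[46,0]]
[[20,7],[21,0],[36,7],[39,0],[44,6],[46,0]]
[[20,7],[21,0],[36,19],[39,0],[44,6],[46,0]]
[[20,7],[21,0],[28,5],[36,19],[39,0],[44,6],[46,0]]
[[20,7],[21,0],[28,5],[36,19],[39,0],[44,6],[46,2],[49,0]]
[[19,9],[21,0],[28,5],[36,19],[39,0],[44,6],[46,2],[49,0]]
[[19,9],[21,0],[28,7],[36,19],[39,0],[44,6],[46,2],[49,0]]
[[1,15],[6,0],[19,9],[21,0],[28,7],[36,19],[39,0],[44,6],[46,2],[49,0]]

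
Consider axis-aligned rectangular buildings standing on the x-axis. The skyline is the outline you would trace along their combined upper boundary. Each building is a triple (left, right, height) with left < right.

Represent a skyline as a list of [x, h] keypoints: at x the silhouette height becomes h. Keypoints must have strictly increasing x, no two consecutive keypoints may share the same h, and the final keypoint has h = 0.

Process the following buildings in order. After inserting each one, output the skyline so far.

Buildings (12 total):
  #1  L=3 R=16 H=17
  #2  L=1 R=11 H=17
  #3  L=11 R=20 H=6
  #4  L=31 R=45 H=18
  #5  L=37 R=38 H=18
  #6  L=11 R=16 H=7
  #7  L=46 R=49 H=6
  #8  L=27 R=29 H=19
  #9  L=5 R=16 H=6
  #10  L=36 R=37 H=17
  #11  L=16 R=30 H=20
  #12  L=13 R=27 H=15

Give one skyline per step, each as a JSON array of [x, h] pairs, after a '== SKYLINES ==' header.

== SKYLINES ==
[[3,17],[16,0]]
[[1,17],[16,0]]
[[1,17],[16,6],[20,0]]
[[1,17],[16,6],[20,0],[31,18],[45,0]]
[[1,17],[16,6],[20,0],[31,18],[45,0]]
[[1,17],[16,6],[20,0],[31,18],[45,0]]
[[1,17],[16,6],[20,0],[31,18],[45,0],[46,6],[49,0]]
[[1,17],[16,6],[20,0],[27,19],[29,0],[31,18],[45,0],[46,6],[49,0]]
[[1,17],[16,6],[20,0],[27,19],[29,0],[31,18],[45,0],[46,6],[49,0]]
[[1,17],[16,6],[20,0],[27,19],[29,0],[31,18],[45,0],[46,6],[49,0]]
[[1,17],[16,20],[30,0],[31,18],[45,0],[46,6],[49,0]]
[[1,17],[16,20],[30,0],[31,18],[45,0],[46,6],[49,0]]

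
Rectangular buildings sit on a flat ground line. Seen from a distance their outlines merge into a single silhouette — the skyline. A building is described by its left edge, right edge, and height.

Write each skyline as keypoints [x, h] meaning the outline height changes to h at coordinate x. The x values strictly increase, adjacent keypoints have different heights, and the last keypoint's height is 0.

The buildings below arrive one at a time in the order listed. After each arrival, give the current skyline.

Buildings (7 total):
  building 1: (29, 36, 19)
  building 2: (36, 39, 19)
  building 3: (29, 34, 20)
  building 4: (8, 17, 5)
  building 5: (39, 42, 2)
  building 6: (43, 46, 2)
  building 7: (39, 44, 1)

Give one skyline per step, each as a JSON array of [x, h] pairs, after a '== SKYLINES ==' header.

== SKYLINES ==
[[29,19],[36,0]]
[[29,19],[39,0]]
[[29,20],[34,19],[39,0]]
[[8,5],[17,0],[29,20],[34,19],[39,0]]
[[8,5],[17,0],[29,20],[34,19],[39,2],[42,0]]
[[8,5],[17,0],[29,20],[34,19],[39,2],[42,0],[43,2],[46,0]]
[[8,5],[17,0],[29,20],[34,19],[39,2],[42,1],[43,2],[46,0]]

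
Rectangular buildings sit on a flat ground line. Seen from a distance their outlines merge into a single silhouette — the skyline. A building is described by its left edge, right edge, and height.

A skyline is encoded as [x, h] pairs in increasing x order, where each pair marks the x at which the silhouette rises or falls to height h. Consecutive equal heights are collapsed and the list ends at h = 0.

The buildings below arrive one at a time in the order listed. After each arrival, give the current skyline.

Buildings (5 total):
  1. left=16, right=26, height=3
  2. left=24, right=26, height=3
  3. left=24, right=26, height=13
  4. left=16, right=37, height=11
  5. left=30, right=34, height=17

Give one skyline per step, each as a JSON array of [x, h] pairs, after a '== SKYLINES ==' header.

== SKYLINES ==
[[16,3],[26,0]]
[[16,3],[26,0]]
[[16,3],[24,13],[26,0]]
[[16,11],[24,13],[26,11],[37,0]]
[[16,11],[24,13],[26,11],[30,17],[34,11],[37,0]]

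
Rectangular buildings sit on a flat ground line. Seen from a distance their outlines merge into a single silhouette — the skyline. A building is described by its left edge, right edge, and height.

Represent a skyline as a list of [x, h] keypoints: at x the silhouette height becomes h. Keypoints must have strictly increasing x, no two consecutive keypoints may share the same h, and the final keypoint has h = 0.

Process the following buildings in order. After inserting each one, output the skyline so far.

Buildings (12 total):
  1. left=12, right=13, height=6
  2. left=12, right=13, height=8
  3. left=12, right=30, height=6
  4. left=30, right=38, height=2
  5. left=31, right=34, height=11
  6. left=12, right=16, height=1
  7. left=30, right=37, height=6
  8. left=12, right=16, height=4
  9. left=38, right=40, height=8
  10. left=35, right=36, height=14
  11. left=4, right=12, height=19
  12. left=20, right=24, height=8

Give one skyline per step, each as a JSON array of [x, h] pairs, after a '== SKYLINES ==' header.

== SKYLINES ==
[[12,6],[13,0]]
[[12,8],[13,0]]
[[12,8],[13,6],[30,0]]
[[12,8],[13,6],[30,2],[38,0]]
[[12,8],[13,6],[30,2],[31,11],[34,2],[38,0]]
[[12,8],[13,6],[30,2],[31,11],[34,2],[38,0]]
[[12,8],[13,6],[31,11],[34,6],[37,2],[38,0]]
[[12,8],[13,6],[31,11],[34,6],[37,2],[38,0]]
[[12,8],[13,6],[31,11],[34,6],[37,2],[38,8],[40,0]]
[[12,8],[13,6],[31,11],[34,6],[35,14],[36,6],[37,2],[38,8],[40,0]]
[[4,19],[12,8],[13,6],[31,11],[34,6],[35,14],[36,6],[37,2],[38,8],[40,0]]
[[4,19],[12,8],[13,6],[20,8],[24,6],[31,11],[34,6],[35,14],[36,6],[37,2],[38,8],[40,0]]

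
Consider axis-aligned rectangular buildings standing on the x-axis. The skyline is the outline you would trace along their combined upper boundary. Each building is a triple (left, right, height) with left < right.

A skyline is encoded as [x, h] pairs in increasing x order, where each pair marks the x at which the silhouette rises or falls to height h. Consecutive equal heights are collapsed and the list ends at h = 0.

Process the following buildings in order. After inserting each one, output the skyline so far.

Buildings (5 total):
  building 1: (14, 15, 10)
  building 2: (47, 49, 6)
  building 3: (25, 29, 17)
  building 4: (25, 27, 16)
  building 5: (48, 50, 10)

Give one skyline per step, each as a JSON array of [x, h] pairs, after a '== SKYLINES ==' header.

== SKYLINES ==
[[14,10],[15,0]]
[[14,10],[15,0],[47,6],[49,0]]
[[14,10],[15,0],[25,17],[29,0],[47,6],[49,0]]
[[14,10],[15,0],[25,17],[29,0],[47,6],[49,0]]
[[14,10],[15,0],[25,17],[29,0],[47,6],[48,10],[50,0]]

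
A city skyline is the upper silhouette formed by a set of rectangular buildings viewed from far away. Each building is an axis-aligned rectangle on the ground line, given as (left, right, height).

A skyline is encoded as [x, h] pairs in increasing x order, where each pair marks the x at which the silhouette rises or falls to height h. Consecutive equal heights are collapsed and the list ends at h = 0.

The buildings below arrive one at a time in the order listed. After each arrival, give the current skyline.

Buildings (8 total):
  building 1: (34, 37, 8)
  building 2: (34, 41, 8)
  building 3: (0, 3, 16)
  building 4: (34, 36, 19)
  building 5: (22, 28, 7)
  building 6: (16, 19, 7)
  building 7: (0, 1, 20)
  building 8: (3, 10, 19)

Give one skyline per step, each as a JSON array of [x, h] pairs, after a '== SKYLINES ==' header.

== SKYLINES ==
[[34,8],[37,0]]
[[34,8],[41,0]]
[[0,16],[3,0],[34,8],[41,0]]
[[0,16],[3,0],[34,19],[36,8],[41,0]]
[[0,16],[3,0],[22,7],[28,0],[34,19],[36,8],[41,0]]
[[0,16],[3,0],[16,7],[19,0],[22,7],[28,0],[34,19],[36,8],[41,0]]
[[0,20],[1,16],[3,0],[16,7],[19,0],[22,7],[28,0],[34,19],[36,8],[41,0]]
[[0,20],[1,16],[3,19],[10,0],[16,7],[19,0],[22,7],[28,0],[34,19],[36,8],[41,0]]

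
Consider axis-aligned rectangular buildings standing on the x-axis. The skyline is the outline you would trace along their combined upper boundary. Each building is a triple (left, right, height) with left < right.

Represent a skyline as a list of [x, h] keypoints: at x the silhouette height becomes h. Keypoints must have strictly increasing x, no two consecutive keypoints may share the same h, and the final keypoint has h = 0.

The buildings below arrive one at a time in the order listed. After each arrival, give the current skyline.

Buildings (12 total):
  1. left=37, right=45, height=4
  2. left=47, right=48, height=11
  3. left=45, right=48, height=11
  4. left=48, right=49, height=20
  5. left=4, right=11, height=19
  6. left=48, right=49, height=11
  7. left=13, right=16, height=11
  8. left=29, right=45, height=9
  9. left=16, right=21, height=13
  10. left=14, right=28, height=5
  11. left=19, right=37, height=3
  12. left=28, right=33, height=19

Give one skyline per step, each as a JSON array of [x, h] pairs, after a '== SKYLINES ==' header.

== SKYLINES ==
[[37,4],[45,0]]
[[37,4],[45,0],[47,11],[48,0]]
[[37,4],[45,11],[48,0]]
[[37,4],[45,11],[48,20],[49,0]]
[[4,19],[11,0],[37,4],[45,11],[48,20],[49,0]]
[[4,19],[11,0],[37,4],[45,11],[48,20],[49,0]]
[[4,19],[11,0],[13,11],[16,0],[37,4],[45,11],[48,20],[49,0]]
[[4,19],[11,0],[13,11],[16,0],[29,9],[45,11],[48,20],[49,0]]
[[4,19],[11,0],[13,11],[16,13],[21,0],[29,9],[45,11],[48,20],[49,0]]
[[4,19],[11,0],[13,11],[16,13],[21,5],[28,0],[29,9],[45,11],[48,20],[49,0]]
[[4,19],[11,0],[13,11],[16,13],[21,5],[28,3],[29,9],[45,11],[48,20],[49,0]]
[[4,19],[11,0],[13,11],[16,13],[21,5],[28,19],[33,9],[45,11],[48,20],[49,0]]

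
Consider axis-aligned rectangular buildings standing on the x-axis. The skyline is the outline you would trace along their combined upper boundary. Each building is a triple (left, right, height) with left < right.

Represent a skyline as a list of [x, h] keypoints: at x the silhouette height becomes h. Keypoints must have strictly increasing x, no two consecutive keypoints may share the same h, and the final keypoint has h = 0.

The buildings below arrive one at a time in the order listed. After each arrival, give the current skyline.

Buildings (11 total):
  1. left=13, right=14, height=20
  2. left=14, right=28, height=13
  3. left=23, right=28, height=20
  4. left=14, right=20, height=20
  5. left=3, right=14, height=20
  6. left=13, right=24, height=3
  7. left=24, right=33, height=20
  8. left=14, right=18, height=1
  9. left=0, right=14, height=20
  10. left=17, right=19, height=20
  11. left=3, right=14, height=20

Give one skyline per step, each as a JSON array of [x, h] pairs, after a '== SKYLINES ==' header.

== SKYLINES ==
[[13,20],[14,0]]
[[13,20],[14,13],[28,0]]
[[13,20],[14,13],[23,20],[28,0]]
[[13,20],[20,13],[23,20],[28,0]]
[[3,20],[20,13],[23,20],[28,0]]
[[3,20],[20,13],[23,20],[28,0]]
[[3,20],[20,13],[23,20],[33,0]]
[[3,20],[20,13],[23,20],[33,0]]
[[0,20],[20,13],[23,20],[33,0]]
[[0,20],[20,13],[23,20],[33,0]]
[[0,20],[20,13],[23,20],[33,0]]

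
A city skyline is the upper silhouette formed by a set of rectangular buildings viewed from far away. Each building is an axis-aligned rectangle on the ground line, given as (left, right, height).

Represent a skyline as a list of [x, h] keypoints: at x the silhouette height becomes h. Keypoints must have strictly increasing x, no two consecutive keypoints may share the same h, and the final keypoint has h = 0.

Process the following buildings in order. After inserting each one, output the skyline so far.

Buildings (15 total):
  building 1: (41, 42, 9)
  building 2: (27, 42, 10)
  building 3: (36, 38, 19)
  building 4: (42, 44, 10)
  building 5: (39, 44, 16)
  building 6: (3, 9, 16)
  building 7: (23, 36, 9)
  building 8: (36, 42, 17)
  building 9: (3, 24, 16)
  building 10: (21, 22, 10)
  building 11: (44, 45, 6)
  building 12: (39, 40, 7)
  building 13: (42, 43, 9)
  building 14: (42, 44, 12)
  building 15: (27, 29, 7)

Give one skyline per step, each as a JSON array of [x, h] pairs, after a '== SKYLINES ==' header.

== SKYLINES ==
[[41,9],[42,0]]
[[27,10],[42,0]]
[[27,10],[36,19],[38,10],[42,0]]
[[27,10],[36,19],[38,10],[44,0]]
[[27,10],[36,19],[38,10],[39,16],[44,0]]
[[3,16],[9,0],[27,10],[36,19],[38,10],[39,16],[44,0]]
[[3,16],[9,0],[23,9],[27,10],[36,19],[38,10],[39,16],[44,0]]
[[3,16],[9,0],[23,9],[27,10],[36,19],[38,17],[42,16],[44,0]]
[[3,16],[24,9],[27,10],[36,19],[38,17],[42,16],[44,0]]
[[3,16],[24,9],[27,10],[36,19],[38,17],[42,16],[44,0]]
[[3,16],[24,9],[27,10],[36,19],[38,17],[42,16],[44,6],[45,0]]
[[3,16],[24,9],[27,10],[36,19],[38,17],[42,16],[44,6],[45,0]]
[[3,16],[24,9],[27,10],[36,19],[38,17],[42,16],[44,6],[45,0]]
[[3,16],[24,9],[27,10],[36,19],[38,17],[42,16],[44,6],[45,0]]
[[3,16],[24,9],[27,10],[36,19],[38,17],[42,16],[44,6],[45,0]]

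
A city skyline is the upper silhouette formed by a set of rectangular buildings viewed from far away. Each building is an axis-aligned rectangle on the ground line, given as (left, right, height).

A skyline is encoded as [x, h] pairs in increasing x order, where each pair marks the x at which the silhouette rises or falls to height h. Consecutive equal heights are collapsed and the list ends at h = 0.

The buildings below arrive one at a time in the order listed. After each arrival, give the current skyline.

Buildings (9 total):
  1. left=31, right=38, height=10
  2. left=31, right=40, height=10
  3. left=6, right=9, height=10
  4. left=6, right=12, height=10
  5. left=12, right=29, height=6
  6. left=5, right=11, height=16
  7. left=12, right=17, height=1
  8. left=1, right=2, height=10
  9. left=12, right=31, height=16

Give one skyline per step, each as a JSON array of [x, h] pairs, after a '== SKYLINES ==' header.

== SKYLINES ==
[[31,10],[38,0]]
[[31,10],[40,0]]
[[6,10],[9,0],[31,10],[40,0]]
[[6,10],[12,0],[31,10],[40,0]]
[[6,10],[12,6],[29,0],[31,10],[40,0]]
[[5,16],[11,10],[12,6],[29,0],[31,10],[40,0]]
[[5,16],[11,10],[12,6],[29,0],[31,10],[40,0]]
[[1,10],[2,0],[5,16],[11,10],[12,6],[29,0],[31,10],[40,0]]
[[1,10],[2,0],[5,16],[11,10],[12,16],[31,10],[40,0]]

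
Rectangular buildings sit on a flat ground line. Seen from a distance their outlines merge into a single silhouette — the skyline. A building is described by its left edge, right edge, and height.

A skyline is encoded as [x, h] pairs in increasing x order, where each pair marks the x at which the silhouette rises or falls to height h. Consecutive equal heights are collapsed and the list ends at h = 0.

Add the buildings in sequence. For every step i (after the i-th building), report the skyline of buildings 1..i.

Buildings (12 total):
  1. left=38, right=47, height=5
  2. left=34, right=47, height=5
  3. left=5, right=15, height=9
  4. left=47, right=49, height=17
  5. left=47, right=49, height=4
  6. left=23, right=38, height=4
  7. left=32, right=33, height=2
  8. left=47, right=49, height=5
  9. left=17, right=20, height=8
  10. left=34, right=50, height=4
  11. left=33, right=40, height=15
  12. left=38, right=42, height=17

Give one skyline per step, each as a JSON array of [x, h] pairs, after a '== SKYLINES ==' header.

== SKYLINES ==
[[38,5],[47,0]]
[[34,5],[47,0]]
[[5,9],[15,0],[34,5],[47,0]]
[[5,9],[15,0],[34,5],[47,17],[49,0]]
[[5,9],[15,0],[34,5],[47,17],[49,0]]
[[5,9],[15,0],[23,4],[34,5],[47,17],[49,0]]
[[5,9],[15,0],[23,4],[34,5],[47,17],[49,0]]
[[5,9],[15,0],[23,4],[34,5],[47,17],[49,0]]
[[5,9],[15,0],[17,8],[20,0],[23,4],[34,5],[47,17],[49,0]]
[[5,9],[15,0],[17,8],[20,0],[23,4],[34,5],[47,17],[49,4],[50,0]]
[[5,9],[15,0],[17,8],[20,0],[23,4],[33,15],[40,5],[47,17],[49,4],[50,0]]
[[5,9],[15,0],[17,8],[20,0],[23,4],[33,15],[38,17],[42,5],[47,17],[49,4],[50,0]]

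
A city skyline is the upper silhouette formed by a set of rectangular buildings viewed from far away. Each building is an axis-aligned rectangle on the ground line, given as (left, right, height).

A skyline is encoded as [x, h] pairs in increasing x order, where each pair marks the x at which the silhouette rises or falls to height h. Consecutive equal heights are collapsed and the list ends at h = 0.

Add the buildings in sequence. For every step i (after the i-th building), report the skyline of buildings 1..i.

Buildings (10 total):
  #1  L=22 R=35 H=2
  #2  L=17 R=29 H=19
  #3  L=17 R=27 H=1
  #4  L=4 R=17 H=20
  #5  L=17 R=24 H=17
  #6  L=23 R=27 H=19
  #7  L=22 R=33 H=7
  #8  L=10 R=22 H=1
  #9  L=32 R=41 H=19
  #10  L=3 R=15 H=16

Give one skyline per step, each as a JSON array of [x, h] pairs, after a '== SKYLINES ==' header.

== SKYLINES ==
[[22,2],[35,0]]
[[17,19],[29,2],[35,0]]
[[17,19],[29,2],[35,0]]
[[4,20],[17,19],[29,2],[35,0]]
[[4,20],[17,19],[29,2],[35,0]]
[[4,20],[17,19],[29,2],[35,0]]
[[4,20],[17,19],[29,7],[33,2],[35,0]]
[[4,20],[17,19],[29,7],[33,2],[35,0]]
[[4,20],[17,19],[29,7],[32,19],[41,0]]
[[3,16],[4,20],[17,19],[29,7],[32,19],[41,0]]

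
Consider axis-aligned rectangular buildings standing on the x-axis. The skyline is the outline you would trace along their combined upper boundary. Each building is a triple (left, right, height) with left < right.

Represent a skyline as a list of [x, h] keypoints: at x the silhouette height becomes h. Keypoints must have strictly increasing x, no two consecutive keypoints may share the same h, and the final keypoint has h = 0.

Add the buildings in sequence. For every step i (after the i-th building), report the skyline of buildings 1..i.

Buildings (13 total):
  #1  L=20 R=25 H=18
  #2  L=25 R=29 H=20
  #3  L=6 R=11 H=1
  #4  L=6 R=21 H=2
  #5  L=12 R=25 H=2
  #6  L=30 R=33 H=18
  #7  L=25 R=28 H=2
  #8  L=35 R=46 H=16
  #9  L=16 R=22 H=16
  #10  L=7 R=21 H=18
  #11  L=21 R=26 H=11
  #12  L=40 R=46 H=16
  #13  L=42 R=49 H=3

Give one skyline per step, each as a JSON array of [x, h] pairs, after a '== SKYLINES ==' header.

== SKYLINES ==
[[20,18],[25,0]]
[[20,18],[25,20],[29,0]]
[[6,1],[11,0],[20,18],[25,20],[29,0]]
[[6,2],[20,18],[25,20],[29,0]]
[[6,2],[20,18],[25,20],[29,0]]
[[6,2],[20,18],[25,20],[29,0],[30,18],[33,0]]
[[6,2],[20,18],[25,20],[29,0],[30,18],[33,0]]
[[6,2],[20,18],[25,20],[29,0],[30,18],[33,0],[35,16],[46,0]]
[[6,2],[16,16],[20,18],[25,20],[29,0],[30,18],[33,0],[35,16],[46,0]]
[[6,2],[7,18],[25,20],[29,0],[30,18],[33,0],[35,16],[46,0]]
[[6,2],[7,18],[25,20],[29,0],[30,18],[33,0],[35,16],[46,0]]
[[6,2],[7,18],[25,20],[29,0],[30,18],[33,0],[35,16],[46,0]]
[[6,2],[7,18],[25,20],[29,0],[30,18],[33,0],[35,16],[46,3],[49,0]]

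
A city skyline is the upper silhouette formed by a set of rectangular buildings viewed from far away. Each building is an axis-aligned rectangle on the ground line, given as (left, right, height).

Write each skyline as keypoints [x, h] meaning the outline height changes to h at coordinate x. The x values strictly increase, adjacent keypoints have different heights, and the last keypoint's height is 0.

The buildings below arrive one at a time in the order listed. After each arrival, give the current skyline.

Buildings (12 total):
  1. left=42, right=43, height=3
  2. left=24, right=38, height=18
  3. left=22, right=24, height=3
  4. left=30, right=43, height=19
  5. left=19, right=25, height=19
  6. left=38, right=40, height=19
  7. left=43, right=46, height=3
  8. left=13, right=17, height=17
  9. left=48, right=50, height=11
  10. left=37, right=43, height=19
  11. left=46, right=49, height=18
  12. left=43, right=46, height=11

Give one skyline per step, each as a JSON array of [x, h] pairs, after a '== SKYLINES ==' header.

== SKYLINES ==
[[42,3],[43,0]]
[[24,18],[38,0],[42,3],[43,0]]
[[22,3],[24,18],[38,0],[42,3],[43,0]]
[[22,3],[24,18],[30,19],[43,0]]
[[19,19],[25,18],[30,19],[43,0]]
[[19,19],[25,18],[30,19],[43,0]]
[[19,19],[25,18],[30,19],[43,3],[46,0]]
[[13,17],[17,0],[19,19],[25,18],[30,19],[43,3],[46,0]]
[[13,17],[17,0],[19,19],[25,18],[30,19],[43,3],[46,0],[48,11],[50,0]]
[[13,17],[17,0],[19,19],[25,18],[30,19],[43,3],[46,0],[48,11],[50,0]]
[[13,17],[17,0],[19,19],[25,18],[30,19],[43,3],[46,18],[49,11],[50,0]]
[[13,17],[17,0],[19,19],[25,18],[30,19],[43,11],[46,18],[49,11],[50,0]]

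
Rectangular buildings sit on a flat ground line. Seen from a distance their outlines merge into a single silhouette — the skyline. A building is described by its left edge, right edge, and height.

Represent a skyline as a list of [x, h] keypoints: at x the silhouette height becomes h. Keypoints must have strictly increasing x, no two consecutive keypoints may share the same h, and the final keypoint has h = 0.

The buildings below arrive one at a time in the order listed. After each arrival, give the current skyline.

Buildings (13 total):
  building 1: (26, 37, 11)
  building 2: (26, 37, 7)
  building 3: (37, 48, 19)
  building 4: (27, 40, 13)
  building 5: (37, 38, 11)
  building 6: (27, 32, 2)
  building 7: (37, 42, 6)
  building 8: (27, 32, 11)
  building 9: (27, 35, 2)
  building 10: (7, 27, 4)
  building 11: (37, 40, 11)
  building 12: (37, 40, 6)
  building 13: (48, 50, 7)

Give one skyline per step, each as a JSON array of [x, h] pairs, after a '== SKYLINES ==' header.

== SKYLINES ==
[[26,11],[37,0]]
[[26,11],[37,0]]
[[26,11],[37,19],[48,0]]
[[26,11],[27,13],[37,19],[48,0]]
[[26,11],[27,13],[37,19],[48,0]]
[[26,11],[27,13],[37,19],[48,0]]
[[26,11],[27,13],[37,19],[48,0]]
[[26,11],[27,13],[37,19],[48,0]]
[[26,11],[27,13],[37,19],[48,0]]
[[7,4],[26,11],[27,13],[37,19],[48,0]]
[[7,4],[26,11],[27,13],[37,19],[48,0]]
[[7,4],[26,11],[27,13],[37,19],[48,0]]
[[7,4],[26,11],[27,13],[37,19],[48,7],[50,0]]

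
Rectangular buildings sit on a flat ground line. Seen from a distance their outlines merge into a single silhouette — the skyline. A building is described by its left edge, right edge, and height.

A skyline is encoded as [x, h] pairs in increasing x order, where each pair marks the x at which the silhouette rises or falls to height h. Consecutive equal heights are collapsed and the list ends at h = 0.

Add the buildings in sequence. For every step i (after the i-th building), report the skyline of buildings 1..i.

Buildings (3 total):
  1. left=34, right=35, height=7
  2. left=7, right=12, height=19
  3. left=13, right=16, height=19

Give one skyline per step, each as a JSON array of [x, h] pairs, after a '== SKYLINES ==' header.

== SKYLINES ==
[[34,7],[35,0]]
[[7,19],[12,0],[34,7],[35,0]]
[[7,19],[12,0],[13,19],[16,0],[34,7],[35,0]]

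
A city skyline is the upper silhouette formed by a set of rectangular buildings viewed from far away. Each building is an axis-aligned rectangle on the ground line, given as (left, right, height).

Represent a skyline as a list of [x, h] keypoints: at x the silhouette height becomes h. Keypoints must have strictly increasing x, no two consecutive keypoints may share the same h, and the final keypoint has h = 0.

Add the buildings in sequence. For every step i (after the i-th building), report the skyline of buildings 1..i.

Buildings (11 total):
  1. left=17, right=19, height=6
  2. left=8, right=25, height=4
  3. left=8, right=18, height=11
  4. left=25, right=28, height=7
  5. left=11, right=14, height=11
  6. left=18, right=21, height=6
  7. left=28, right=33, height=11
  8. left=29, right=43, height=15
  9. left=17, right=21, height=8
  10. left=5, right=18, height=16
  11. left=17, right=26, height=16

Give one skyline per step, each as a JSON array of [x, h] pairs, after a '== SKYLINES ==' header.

== SKYLINES ==
[[17,6],[19,0]]
[[8,4],[17,6],[19,4],[25,0]]
[[8,11],[18,6],[19,4],[25,0]]
[[8,11],[18,6],[19,4],[25,7],[28,0]]
[[8,11],[18,6],[19,4],[25,7],[28,0]]
[[8,11],[18,6],[21,4],[25,7],[28,0]]
[[8,11],[18,6],[21,4],[25,7],[28,11],[33,0]]
[[8,11],[18,6],[21,4],[25,7],[28,11],[29,15],[43,0]]
[[8,11],[18,8],[21,4],[25,7],[28,11],[29,15],[43,0]]
[[5,16],[18,8],[21,4],[25,7],[28,11],[29,15],[43,0]]
[[5,16],[26,7],[28,11],[29,15],[43,0]]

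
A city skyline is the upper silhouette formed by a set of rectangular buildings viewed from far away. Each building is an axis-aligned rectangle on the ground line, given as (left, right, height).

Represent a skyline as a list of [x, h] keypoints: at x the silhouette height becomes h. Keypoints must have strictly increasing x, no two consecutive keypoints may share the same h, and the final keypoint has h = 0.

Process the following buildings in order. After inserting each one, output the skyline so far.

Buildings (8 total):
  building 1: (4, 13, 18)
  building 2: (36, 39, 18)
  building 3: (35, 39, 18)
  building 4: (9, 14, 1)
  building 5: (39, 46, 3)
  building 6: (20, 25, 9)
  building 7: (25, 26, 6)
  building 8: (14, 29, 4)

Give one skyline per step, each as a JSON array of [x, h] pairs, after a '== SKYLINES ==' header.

== SKYLINES ==
[[4,18],[13,0]]
[[4,18],[13,0],[36,18],[39,0]]
[[4,18],[13,0],[35,18],[39,0]]
[[4,18],[13,1],[14,0],[35,18],[39,0]]
[[4,18],[13,1],[14,0],[35,18],[39,3],[46,0]]
[[4,18],[13,1],[14,0],[20,9],[25,0],[35,18],[39,3],[46,0]]
[[4,18],[13,1],[14,0],[20,9],[25,6],[26,0],[35,18],[39,3],[46,0]]
[[4,18],[13,1],[14,4],[20,9],[25,6],[26,4],[29,0],[35,18],[39,3],[46,0]]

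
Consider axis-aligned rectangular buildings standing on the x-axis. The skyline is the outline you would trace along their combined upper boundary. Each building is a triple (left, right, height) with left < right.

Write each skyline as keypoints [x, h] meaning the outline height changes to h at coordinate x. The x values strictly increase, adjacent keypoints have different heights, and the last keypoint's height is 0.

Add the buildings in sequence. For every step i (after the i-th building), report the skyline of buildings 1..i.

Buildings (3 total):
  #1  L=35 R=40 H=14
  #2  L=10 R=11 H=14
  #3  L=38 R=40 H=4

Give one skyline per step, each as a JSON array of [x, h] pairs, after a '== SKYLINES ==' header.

== SKYLINES ==
[[35,14],[40,0]]
[[10,14],[11,0],[35,14],[40,0]]
[[10,14],[11,0],[35,14],[40,0]]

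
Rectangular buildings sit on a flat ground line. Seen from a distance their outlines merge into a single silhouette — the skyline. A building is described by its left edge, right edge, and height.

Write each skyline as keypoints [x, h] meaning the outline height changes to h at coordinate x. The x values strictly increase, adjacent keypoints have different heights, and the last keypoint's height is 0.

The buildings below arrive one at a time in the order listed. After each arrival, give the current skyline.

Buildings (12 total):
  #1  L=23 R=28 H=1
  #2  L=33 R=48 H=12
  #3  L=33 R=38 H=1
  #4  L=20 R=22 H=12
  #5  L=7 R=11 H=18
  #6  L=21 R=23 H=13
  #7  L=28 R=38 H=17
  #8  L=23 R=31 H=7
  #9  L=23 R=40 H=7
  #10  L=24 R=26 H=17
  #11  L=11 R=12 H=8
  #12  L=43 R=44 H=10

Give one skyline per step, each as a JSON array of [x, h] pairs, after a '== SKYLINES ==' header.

== SKYLINES ==
[[23,1],[28,0]]
[[23,1],[28,0],[33,12],[48,0]]
[[23,1],[28,0],[33,12],[48,0]]
[[20,12],[22,0],[23,1],[28,0],[33,12],[48,0]]
[[7,18],[11,0],[20,12],[22,0],[23,1],[28,0],[33,12],[48,0]]
[[7,18],[11,0],[20,12],[21,13],[23,1],[28,0],[33,12],[48,0]]
[[7,18],[11,0],[20,12],[21,13],[23,1],[28,17],[38,12],[48,0]]
[[7,18],[11,0],[20,12],[21,13],[23,7],[28,17],[38,12],[48,0]]
[[7,18],[11,0],[20,12],[21,13],[23,7],[28,17],[38,12],[48,0]]
[[7,18],[11,0],[20,12],[21,13],[23,7],[24,17],[26,7],[28,17],[38,12],[48,0]]
[[7,18],[11,8],[12,0],[20,12],[21,13],[23,7],[24,17],[26,7],[28,17],[38,12],[48,0]]
[[7,18],[11,8],[12,0],[20,12],[21,13],[23,7],[24,17],[26,7],[28,17],[38,12],[48,0]]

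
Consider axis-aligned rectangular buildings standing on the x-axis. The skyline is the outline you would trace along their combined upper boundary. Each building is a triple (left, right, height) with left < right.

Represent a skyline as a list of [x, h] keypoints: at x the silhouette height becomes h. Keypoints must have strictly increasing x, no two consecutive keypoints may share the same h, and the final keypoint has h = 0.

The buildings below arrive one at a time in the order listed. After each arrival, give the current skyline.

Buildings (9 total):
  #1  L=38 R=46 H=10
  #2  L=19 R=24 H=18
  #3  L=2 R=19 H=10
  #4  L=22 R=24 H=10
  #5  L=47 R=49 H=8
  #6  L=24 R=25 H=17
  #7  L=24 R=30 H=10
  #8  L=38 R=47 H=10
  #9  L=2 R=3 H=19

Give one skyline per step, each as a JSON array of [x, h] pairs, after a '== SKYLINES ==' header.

== SKYLINES ==
[[38,10],[46,0]]
[[19,18],[24,0],[38,10],[46,0]]
[[2,10],[19,18],[24,0],[38,10],[46,0]]
[[2,10],[19,18],[24,0],[38,10],[46,0]]
[[2,10],[19,18],[24,0],[38,10],[46,0],[47,8],[49,0]]
[[2,10],[19,18],[24,17],[25,0],[38,10],[46,0],[47,8],[49,0]]
[[2,10],[19,18],[24,17],[25,10],[30,0],[38,10],[46,0],[47,8],[49,0]]
[[2,10],[19,18],[24,17],[25,10],[30,0],[38,10],[47,8],[49,0]]
[[2,19],[3,10],[19,18],[24,17],[25,10],[30,0],[38,10],[47,8],[49,0]]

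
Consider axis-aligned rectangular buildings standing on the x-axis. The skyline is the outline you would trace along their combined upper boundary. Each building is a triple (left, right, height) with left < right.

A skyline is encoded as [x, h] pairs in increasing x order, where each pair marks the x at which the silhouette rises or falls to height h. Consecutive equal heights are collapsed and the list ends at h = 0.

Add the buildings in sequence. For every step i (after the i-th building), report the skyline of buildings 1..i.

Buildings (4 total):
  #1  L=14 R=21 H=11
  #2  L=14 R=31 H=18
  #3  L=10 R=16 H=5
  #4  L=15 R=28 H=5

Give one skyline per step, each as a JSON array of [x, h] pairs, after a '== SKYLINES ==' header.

== SKYLINES ==
[[14,11],[21,0]]
[[14,18],[31,0]]
[[10,5],[14,18],[31,0]]
[[10,5],[14,18],[31,0]]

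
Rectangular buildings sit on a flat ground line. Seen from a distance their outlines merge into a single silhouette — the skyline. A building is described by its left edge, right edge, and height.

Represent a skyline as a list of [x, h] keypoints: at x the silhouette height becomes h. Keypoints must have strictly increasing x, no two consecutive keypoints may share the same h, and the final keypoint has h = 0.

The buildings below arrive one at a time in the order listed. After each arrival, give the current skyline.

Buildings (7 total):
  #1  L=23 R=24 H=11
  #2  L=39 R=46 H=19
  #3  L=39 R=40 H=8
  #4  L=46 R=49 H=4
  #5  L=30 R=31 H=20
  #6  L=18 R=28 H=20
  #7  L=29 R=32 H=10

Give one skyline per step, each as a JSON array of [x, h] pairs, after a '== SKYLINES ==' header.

== SKYLINES ==
[[23,11],[24,0]]
[[23,11],[24,0],[39,19],[46,0]]
[[23,11],[24,0],[39,19],[46,0]]
[[23,11],[24,0],[39,19],[46,4],[49,0]]
[[23,11],[24,0],[30,20],[31,0],[39,19],[46,4],[49,0]]
[[18,20],[28,0],[30,20],[31,0],[39,19],[46,4],[49,0]]
[[18,20],[28,0],[29,10],[30,20],[31,10],[32,0],[39,19],[46,4],[49,0]]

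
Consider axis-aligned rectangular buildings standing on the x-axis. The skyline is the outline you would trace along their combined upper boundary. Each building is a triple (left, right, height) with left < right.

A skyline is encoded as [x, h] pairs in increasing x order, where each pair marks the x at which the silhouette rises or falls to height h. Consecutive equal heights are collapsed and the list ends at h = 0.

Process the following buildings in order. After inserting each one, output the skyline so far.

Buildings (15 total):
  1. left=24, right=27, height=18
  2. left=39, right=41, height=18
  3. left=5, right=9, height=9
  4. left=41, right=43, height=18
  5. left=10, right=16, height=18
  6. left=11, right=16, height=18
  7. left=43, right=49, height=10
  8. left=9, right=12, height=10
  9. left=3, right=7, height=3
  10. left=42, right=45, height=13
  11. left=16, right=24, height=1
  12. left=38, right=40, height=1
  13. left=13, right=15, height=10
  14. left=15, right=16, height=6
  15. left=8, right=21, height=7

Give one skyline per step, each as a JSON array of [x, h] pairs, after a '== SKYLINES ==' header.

== SKYLINES ==
[[24,18],[27,0]]
[[24,18],[27,0],[39,18],[41,0]]
[[5,9],[9,0],[24,18],[27,0],[39,18],[41,0]]
[[5,9],[9,0],[24,18],[27,0],[39,18],[43,0]]
[[5,9],[9,0],[10,18],[16,0],[24,18],[27,0],[39,18],[43,0]]
[[5,9],[9,0],[10,18],[16,0],[24,18],[27,0],[39,18],[43,0]]
[[5,9],[9,0],[10,18],[16,0],[24,18],[27,0],[39,18],[43,10],[49,0]]
[[5,9],[9,10],[10,18],[16,0],[24,18],[27,0],[39,18],[43,10],[49,0]]
[[3,3],[5,9],[9,10],[10,18],[16,0],[24,18],[27,0],[39,18],[43,10],[49,0]]
[[3,3],[5,9],[9,10],[10,18],[16,0],[24,18],[27,0],[39,18],[43,13],[45,10],[49,0]]
[[3,3],[5,9],[9,10],[10,18],[16,1],[24,18],[27,0],[39,18],[43,13],[45,10],[49,0]]
[[3,3],[5,9],[9,10],[10,18],[16,1],[24,18],[27,0],[38,1],[39,18],[43,13],[45,10],[49,0]]
[[3,3],[5,9],[9,10],[10,18],[16,1],[24,18],[27,0],[38,1],[39,18],[43,13],[45,10],[49,0]]
[[3,3],[5,9],[9,10],[10,18],[16,1],[24,18],[27,0],[38,1],[39,18],[43,13],[45,10],[49,0]]
[[3,3],[5,9],[9,10],[10,18],[16,7],[21,1],[24,18],[27,0],[38,1],[39,18],[43,13],[45,10],[49,0]]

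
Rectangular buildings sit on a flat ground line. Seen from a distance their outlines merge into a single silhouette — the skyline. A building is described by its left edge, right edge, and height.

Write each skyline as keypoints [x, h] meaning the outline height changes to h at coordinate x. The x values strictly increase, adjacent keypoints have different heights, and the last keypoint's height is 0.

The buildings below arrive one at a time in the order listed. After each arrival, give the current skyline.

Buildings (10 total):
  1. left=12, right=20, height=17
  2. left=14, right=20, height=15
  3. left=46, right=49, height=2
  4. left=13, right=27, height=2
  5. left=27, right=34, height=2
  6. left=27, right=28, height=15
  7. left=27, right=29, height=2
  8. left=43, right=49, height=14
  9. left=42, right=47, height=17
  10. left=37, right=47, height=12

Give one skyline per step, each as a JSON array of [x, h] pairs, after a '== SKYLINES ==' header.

== SKYLINES ==
[[12,17],[20,0]]
[[12,17],[20,0]]
[[12,17],[20,0],[46,2],[49,0]]
[[12,17],[20,2],[27,0],[46,2],[49,0]]
[[12,17],[20,2],[34,0],[46,2],[49,0]]
[[12,17],[20,2],[27,15],[28,2],[34,0],[46,2],[49,0]]
[[12,17],[20,2],[27,15],[28,2],[34,0],[46,2],[49,0]]
[[12,17],[20,2],[27,15],[28,2],[34,0],[43,14],[49,0]]
[[12,17],[20,2],[27,15],[28,2],[34,0],[42,17],[47,14],[49,0]]
[[12,17],[20,2],[27,15],[28,2],[34,0],[37,12],[42,17],[47,14],[49,0]]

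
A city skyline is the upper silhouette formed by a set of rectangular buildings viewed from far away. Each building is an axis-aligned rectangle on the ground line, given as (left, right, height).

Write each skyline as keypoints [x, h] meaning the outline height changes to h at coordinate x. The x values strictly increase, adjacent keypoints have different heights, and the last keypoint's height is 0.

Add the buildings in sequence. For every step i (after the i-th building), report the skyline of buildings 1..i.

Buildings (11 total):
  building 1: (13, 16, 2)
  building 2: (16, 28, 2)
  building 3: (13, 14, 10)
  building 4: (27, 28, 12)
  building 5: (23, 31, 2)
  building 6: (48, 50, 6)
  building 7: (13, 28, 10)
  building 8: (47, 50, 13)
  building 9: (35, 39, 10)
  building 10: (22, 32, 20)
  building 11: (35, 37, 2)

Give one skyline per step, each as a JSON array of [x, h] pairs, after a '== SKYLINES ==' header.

== SKYLINES ==
[[13,2],[16,0]]
[[13,2],[28,0]]
[[13,10],[14,2],[28,0]]
[[13,10],[14,2],[27,12],[28,0]]
[[13,10],[14,2],[27,12],[28,2],[31,0]]
[[13,10],[14,2],[27,12],[28,2],[31,0],[48,6],[50,0]]
[[13,10],[27,12],[28,2],[31,0],[48,6],[50,0]]
[[13,10],[27,12],[28,2],[31,0],[47,13],[50,0]]
[[13,10],[27,12],[28,2],[31,0],[35,10],[39,0],[47,13],[50,0]]
[[13,10],[22,20],[32,0],[35,10],[39,0],[47,13],[50,0]]
[[13,10],[22,20],[32,0],[35,10],[39,0],[47,13],[50,0]]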